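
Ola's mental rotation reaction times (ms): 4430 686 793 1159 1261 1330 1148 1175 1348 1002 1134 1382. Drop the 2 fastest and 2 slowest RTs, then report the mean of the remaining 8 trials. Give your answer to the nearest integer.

1195 ms

Sorted: 686, 793, 1002, 1134, 1148, 1159, 1175, 1261, 1330, 1348, 1382, 4430
Drop lowest 2 (686, 793) and highest 2 (1382, 4430)
Remaining (n=8): Σ = 9557, mean = 9557/8 = 1194.625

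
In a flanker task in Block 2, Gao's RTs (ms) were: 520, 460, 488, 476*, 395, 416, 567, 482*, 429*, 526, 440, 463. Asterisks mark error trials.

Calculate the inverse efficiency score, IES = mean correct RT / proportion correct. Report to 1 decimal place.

633.3 ms

Correct trials (n=9): 520, 460, 488, 395, 416, 567, 526, 440, 463
Mean correct RT = 4275/9 = 475.0000 ms
Proportion correct = 9/12
IES = 475.0000 / (9/12) = 633.333 ms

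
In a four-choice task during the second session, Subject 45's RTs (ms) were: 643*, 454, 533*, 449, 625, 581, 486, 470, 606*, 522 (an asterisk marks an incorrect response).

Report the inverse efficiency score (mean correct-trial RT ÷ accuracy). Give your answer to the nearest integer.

732 ms

Correct trials (n=7): 454, 449, 625, 581, 486, 470, 522
Mean correct RT = 3587/7 = 512.4286 ms
Proportion correct = 7/10
IES = 512.4286 / (7/10) = 732.041 ms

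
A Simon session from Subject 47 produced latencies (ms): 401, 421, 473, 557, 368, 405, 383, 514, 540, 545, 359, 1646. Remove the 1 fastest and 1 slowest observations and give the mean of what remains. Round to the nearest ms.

461 ms

Sorted: 359, 368, 383, 401, 405, 421, 473, 514, 540, 545, 557, 1646
Drop lowest 1 (359) and highest 1 (1646)
Remaining (n=10): Σ = 4607, mean = 4607/10 = 460.700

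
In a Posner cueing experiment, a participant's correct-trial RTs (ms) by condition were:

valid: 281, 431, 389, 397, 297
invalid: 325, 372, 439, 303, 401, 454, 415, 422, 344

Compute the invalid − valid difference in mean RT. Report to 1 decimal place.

27.1 ms

M(valid) = 1795/5 = 359.000
M(invalid) = 3475/9 = 386.111
Difference = 386.111 − 359.000 = 27.111 ms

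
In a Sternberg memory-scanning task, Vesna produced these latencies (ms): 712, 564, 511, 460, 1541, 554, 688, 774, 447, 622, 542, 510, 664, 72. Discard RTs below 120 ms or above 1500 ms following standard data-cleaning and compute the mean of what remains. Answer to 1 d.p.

Excluded: 72, 1541
Retained (n=12): Σ = 7048
Mean = 7048/12 = 587.3333

587.3 ms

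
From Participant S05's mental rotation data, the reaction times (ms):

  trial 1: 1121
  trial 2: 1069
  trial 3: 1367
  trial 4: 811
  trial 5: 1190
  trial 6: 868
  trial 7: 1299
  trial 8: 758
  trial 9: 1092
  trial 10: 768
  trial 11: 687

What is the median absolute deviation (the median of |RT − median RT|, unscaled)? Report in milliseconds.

230 ms

Sorted: 687, 758, 768, 811, 868, 1069, 1092, 1121, 1190, 1299, 1367 → median = 1069
|x − 1069|: 52, 0, 298, 258, 121, 201, 230, 311, 23, 301, 382
Sorted deviations: 0, 23, 52, 121, 201, 230, 258, 298, 301, 311, 382 → MAD = 230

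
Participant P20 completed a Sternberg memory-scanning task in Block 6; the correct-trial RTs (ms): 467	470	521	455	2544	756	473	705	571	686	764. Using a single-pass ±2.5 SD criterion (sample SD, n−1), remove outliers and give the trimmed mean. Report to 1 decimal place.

n = 11, ΣRT = 8412, M = 764.727
Σ(x−M)² = 3629128.18; s = √(3629128.18/10) = 602.422
Cutoffs: 764.727 ± 2.5·602.422 → [-741.3, 2270.8]
Outside: 2544 → excluded.
Retained (n=10): Σ = 5868, mean = 5868/10 = 586.800

586.8 ms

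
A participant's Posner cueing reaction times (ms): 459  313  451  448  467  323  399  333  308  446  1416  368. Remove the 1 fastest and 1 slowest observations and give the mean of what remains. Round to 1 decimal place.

Sorted: 308, 313, 323, 333, 368, 399, 446, 448, 451, 459, 467, 1416
Drop lowest 1 (308) and highest 1 (1416)
Remaining (n=10): Σ = 4007, mean = 4007/10 = 400.700

400.7 ms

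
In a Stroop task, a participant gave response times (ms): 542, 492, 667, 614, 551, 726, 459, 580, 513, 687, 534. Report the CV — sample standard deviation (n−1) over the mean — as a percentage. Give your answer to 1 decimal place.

14.7%

n = 11, Σ = 6365, M = 578.6364
Σ(x−M)² = 72744.545; s = √(72744.545/10) = 85.2904
CV = 85.2904 / 578.6364 = 0.14740 = 14.740%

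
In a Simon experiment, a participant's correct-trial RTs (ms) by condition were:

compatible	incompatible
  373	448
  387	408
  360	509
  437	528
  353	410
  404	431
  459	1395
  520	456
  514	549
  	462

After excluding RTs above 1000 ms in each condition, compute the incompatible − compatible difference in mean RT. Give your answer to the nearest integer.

44 ms

incompatible: exclude 1395
M(compatible) = 3807/9 = 423.000
M(incompatible) = 4201/9 = 466.778
Difference = 466.778 − 423.000 = 43.778 ms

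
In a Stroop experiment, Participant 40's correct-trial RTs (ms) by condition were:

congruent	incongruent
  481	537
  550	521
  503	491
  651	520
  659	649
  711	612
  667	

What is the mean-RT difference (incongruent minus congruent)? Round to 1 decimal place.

-48.1 ms

M(congruent) = 4222/7 = 603.143
M(incongruent) = 3330/6 = 555.000
Difference = 555.000 − 603.143 = -48.143 ms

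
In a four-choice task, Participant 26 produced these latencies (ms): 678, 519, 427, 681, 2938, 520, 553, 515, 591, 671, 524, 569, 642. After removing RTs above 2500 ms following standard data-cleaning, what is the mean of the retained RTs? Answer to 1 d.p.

Excluded: 2938
Retained (n=12): Σ = 6890
Mean = 6890/12 = 574.1667

574.2 ms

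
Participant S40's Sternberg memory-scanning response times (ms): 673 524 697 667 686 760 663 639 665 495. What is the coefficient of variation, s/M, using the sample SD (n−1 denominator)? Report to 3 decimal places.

n = 10, Σ = 6469, M = 646.9000
Σ(x−M)² = 56742.900; s = √(56742.900/9) = 79.4026
CV = 79.4026 / 646.9000 = 0.12274

0.123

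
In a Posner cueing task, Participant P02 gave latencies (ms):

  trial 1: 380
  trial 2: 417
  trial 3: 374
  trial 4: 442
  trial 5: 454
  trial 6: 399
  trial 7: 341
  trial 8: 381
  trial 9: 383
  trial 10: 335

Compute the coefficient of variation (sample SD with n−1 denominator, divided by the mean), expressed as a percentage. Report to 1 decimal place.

9.9%

n = 10, Σ = 3906, M = 390.6000
Σ(x−M)² = 13518.400; s = √(13518.400/9) = 38.7562
CV = 38.7562 / 390.6000 = 0.09922 = 9.922%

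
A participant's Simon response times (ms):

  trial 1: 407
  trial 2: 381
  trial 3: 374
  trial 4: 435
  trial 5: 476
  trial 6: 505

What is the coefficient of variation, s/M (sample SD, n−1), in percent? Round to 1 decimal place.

12.2%

n = 6, Σ = 2578, M = 429.6667
Σ(x−M)² = 13831.333; s = √(13831.333/5) = 52.5953
CV = 52.5953 / 429.6667 = 0.12241 = 12.241%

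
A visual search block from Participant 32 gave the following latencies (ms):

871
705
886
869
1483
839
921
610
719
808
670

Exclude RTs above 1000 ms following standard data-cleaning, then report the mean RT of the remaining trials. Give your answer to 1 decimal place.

789.8 ms

Excluded: 1483
Retained (n=10): Σ = 7898
Mean = 7898/10 = 789.8000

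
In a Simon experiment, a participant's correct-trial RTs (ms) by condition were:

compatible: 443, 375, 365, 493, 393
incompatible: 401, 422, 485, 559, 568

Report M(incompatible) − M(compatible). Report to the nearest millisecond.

M(compatible) = 2069/5 = 413.800
M(incompatible) = 2435/5 = 487.000
Difference = 487.000 − 413.800 = 73.200 ms

73 ms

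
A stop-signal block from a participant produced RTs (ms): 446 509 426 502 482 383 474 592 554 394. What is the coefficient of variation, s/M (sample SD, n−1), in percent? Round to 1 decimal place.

n = 10, Σ = 4762, M = 476.2000
Σ(x−M)² = 40117.600; s = √(40117.600/9) = 66.7646
CV = 66.7646 / 476.2000 = 0.14020 = 14.020%

14.0%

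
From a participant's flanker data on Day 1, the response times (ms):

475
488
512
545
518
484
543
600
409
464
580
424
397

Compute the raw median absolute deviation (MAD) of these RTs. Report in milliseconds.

55 ms

Sorted: 397, 409, 424, 464, 475, 484, 488, 512, 518, 543, 545, 580, 600 → median = 488
|x − 488|: 13, 0, 24, 57, 30, 4, 55, 112, 79, 24, 92, 64, 91
Sorted deviations: 0, 4, 13, 24, 24, 30, 55, 57, 64, 79, 91, 92, 112 → MAD = 55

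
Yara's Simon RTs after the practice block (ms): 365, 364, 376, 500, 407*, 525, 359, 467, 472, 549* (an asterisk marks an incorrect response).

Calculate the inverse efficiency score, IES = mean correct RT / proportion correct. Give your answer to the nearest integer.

536 ms

Correct trials (n=8): 365, 364, 376, 500, 525, 359, 467, 472
Mean correct RT = 3428/8 = 428.5000 ms
Proportion correct = 8/10
IES = 428.5000 / (8/10) = 535.625 ms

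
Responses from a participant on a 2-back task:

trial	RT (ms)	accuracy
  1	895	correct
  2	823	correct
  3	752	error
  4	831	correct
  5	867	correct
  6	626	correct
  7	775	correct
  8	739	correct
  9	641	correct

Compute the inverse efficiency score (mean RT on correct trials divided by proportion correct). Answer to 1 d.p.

871.5 ms

Correct trials (n=8): 895, 823, 831, 867, 626, 775, 739, 641
Mean correct RT = 6197/8 = 774.6250 ms
Proportion correct = 8/9
IES = 774.6250 / (8/9) = 871.453 ms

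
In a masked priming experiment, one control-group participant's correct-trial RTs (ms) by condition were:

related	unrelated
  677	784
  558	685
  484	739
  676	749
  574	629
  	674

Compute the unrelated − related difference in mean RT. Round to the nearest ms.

M(related) = 2969/5 = 593.800
M(unrelated) = 4260/6 = 710.000
Difference = 710.000 − 593.800 = 116.200 ms

116 ms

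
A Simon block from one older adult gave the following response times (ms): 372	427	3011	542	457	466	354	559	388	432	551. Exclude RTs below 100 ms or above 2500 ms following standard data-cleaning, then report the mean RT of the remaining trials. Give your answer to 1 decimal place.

Excluded: 3011
Retained (n=10): Σ = 4548
Mean = 4548/10 = 454.8000

454.8 ms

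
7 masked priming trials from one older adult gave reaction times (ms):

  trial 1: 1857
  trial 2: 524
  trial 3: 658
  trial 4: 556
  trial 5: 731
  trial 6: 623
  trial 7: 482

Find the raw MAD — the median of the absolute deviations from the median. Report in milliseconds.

99 ms

Sorted: 482, 524, 556, 623, 658, 731, 1857 → median = 623
|x − 623|: 1234, 99, 35, 67, 108, 0, 141
Sorted deviations: 0, 35, 67, 99, 108, 141, 1234 → MAD = 99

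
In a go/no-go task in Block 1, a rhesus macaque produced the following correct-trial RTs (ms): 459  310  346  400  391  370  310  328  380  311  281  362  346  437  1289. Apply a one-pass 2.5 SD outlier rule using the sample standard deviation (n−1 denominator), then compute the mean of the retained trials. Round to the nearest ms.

n = 15, ΣRT = 6320, M = 421.333
Σ(x−M)² = 840467.33; s = √(840467.33/14) = 245.017
Cutoffs: 421.333 ± 2.5·245.017 → [-191.2, 1033.9]
Outside: 1289 → excluded.
Retained (n=14): Σ = 5031, mean = 5031/14 = 359.357

359 ms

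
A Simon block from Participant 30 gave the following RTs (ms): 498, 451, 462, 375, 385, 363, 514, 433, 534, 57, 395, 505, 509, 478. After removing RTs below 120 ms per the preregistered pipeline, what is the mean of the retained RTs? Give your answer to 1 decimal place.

454.0 ms

Excluded: 57
Retained (n=13): Σ = 5902
Mean = 5902/13 = 454.0000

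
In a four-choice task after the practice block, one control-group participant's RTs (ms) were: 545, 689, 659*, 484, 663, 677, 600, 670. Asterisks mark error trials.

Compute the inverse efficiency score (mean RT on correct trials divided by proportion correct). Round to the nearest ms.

Correct trials (n=7): 545, 689, 484, 663, 677, 600, 670
Mean correct RT = 4328/7 = 618.2857 ms
Proportion correct = 7/8
IES = 618.2857 / (7/8) = 706.612 ms

707 ms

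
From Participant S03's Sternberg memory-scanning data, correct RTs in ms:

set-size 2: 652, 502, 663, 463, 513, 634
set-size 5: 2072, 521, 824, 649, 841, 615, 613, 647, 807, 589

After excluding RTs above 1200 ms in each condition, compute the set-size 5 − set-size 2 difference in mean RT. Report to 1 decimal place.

107.3 ms

set-size 5: exclude 2072
M(set-size 2) = 3427/6 = 571.167
M(set-size 5) = 6106/9 = 678.444
Difference = 678.444 − 571.167 = 107.278 ms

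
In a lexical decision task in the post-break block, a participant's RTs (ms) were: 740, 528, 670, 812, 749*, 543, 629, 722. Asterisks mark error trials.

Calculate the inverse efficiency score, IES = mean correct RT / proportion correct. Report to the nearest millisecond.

Correct trials (n=7): 740, 528, 670, 812, 543, 629, 722
Mean correct RT = 4644/7 = 663.4286 ms
Proportion correct = 7/8
IES = 663.4286 / (7/8) = 758.204 ms

758 ms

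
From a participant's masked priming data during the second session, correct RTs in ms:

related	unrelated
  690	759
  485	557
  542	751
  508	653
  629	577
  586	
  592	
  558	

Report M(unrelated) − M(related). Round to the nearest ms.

86 ms

M(related) = 4590/8 = 573.750
M(unrelated) = 3297/5 = 659.400
Difference = 659.400 − 573.750 = 85.650 ms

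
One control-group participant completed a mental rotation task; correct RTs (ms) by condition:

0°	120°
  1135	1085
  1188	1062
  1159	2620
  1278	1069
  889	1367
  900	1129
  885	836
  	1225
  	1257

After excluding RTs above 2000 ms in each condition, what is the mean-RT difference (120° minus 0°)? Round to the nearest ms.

120°: exclude 2620
M(0°) = 7434/7 = 1062.000
M(120°) = 9030/8 = 1128.750
Difference = 1128.750 − 1062.000 = 66.750 ms

67 ms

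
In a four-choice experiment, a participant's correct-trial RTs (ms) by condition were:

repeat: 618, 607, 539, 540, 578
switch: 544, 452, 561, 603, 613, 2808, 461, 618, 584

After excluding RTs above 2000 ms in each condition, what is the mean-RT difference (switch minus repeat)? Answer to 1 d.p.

-21.9 ms

switch: exclude 2808
M(repeat) = 2882/5 = 576.400
M(switch) = 4436/8 = 554.500
Difference = 554.500 − 576.400 = -21.900 ms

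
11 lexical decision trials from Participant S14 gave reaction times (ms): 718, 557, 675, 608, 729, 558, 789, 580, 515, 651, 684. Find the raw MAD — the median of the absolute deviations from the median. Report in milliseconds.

71 ms

Sorted: 515, 557, 558, 580, 608, 651, 675, 684, 718, 729, 789 → median = 651
|x − 651|: 67, 94, 24, 43, 78, 93, 138, 71, 136, 0, 33
Sorted deviations: 0, 24, 33, 43, 67, 71, 78, 93, 94, 136, 138 → MAD = 71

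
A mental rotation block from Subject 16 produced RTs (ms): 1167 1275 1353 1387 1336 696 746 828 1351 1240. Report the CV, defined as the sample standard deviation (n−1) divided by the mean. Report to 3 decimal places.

0.239

n = 10, Σ = 11379, M = 1137.9000
Σ(x−M)² = 667940.900; s = √(667940.900/9) = 272.4255
CV = 272.4255 / 1137.9000 = 0.23941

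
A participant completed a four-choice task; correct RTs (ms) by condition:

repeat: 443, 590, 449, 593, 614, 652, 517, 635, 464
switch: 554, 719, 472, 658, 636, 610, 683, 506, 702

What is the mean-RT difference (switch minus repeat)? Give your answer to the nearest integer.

65 ms

M(repeat) = 4957/9 = 550.778
M(switch) = 5540/9 = 615.556
Difference = 615.556 − 550.778 = 64.778 ms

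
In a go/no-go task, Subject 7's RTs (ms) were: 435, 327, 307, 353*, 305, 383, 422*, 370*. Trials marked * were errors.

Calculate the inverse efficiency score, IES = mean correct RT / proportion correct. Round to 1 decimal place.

Correct trials (n=5): 435, 327, 307, 305, 383
Mean correct RT = 1757/5 = 351.4000 ms
Proportion correct = 5/8
IES = 351.4000 / (5/8) = 562.240 ms

562.2 ms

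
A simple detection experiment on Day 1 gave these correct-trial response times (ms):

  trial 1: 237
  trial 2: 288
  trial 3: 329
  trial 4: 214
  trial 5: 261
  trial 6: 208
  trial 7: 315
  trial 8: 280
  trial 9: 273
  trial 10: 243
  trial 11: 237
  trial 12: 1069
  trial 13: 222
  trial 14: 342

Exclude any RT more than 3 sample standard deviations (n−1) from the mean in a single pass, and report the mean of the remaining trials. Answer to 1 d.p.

265.3 ms

n = 14, ΣRT = 4518, M = 322.714
Σ(x−M)² = 622892.86; s = √(622892.86/13) = 218.895
Cutoffs: 322.714 ± 3·218.895 → [-334.0, 979.4]
Outside: 1069 → excluded.
Retained (n=13): Σ = 3449, mean = 3449/13 = 265.308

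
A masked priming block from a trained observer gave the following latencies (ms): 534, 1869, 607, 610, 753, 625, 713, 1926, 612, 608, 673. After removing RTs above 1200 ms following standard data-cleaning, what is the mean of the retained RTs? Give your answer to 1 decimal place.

Excluded: 1869, 1926
Retained (n=9): Σ = 5735
Mean = 5735/9 = 637.2222

637.2 ms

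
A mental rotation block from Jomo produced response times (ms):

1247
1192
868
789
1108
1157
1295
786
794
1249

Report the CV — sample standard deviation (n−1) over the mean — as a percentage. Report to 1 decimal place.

n = 10, Σ = 10485, M = 1048.5000
Σ(x−M)² = 409866.500; s = √(409866.500/9) = 213.4027
CV = 213.4027 / 1048.5000 = 0.20353 = 20.353%

20.4%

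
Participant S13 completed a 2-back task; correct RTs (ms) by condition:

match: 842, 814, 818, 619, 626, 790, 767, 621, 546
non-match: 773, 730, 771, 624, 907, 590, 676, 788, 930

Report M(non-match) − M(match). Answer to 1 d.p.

M(match) = 6443/9 = 715.889
M(non-match) = 6789/9 = 754.333
Difference = 754.333 − 715.889 = 38.444 ms

38.4 ms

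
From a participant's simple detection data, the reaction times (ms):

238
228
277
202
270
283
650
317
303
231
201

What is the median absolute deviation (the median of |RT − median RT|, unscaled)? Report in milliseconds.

39 ms

Sorted: 201, 202, 228, 231, 238, 270, 277, 283, 303, 317, 650 → median = 270
|x − 270|: 32, 42, 7, 68, 0, 13, 380, 47, 33, 39, 69
Sorted deviations: 0, 7, 13, 32, 33, 39, 42, 47, 68, 69, 380 → MAD = 39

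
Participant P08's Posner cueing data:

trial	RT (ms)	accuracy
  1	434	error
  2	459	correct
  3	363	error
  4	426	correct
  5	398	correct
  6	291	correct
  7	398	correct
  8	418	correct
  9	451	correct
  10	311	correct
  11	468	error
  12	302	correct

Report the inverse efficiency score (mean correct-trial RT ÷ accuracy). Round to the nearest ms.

512 ms

Correct trials (n=9): 459, 426, 398, 291, 398, 418, 451, 311, 302
Mean correct RT = 3454/9 = 383.7778 ms
Proportion correct = 9/12
IES = 383.7778 / (9/12) = 511.704 ms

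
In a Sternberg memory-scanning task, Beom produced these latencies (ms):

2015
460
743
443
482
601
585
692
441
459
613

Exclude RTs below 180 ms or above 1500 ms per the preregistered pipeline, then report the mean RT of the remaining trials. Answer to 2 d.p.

Excluded: 2015
Retained (n=10): Σ = 5519
Mean = 5519/10 = 551.9000

551.90 ms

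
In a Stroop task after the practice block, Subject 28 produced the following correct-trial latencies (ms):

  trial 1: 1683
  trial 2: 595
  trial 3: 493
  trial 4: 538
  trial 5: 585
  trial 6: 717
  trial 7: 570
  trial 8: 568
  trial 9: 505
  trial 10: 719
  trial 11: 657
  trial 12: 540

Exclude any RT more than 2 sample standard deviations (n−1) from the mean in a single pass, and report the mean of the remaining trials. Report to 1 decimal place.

n = 12, ΣRT = 8170, M = 680.833
Σ(x−M)² = 1155671.67; s = √(1155671.67/11) = 324.131
Cutoffs: 680.833 ± 2·324.131 → [32.6, 1329.1]
Outside: 1683 → excluded.
Retained (n=11): Σ = 6487, mean = 6487/11 = 589.727

589.7 ms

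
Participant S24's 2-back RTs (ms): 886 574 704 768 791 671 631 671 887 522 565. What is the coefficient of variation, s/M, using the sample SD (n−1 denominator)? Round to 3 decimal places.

0.178

n = 11, Σ = 7670, M = 697.2727
Σ(x−M)² = 154632.182; s = √(154632.182/10) = 124.3512
CV = 124.3512 / 697.2727 = 0.17834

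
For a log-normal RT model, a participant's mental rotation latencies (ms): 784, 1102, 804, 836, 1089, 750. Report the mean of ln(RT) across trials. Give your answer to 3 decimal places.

6.783

ln(RT): 6.6644, 7.0049, 6.6896, 6.7286, 6.9930, 6.6201
Σ ln(RT) = 40.7006
Mean = 40.7006/6 = 6.78343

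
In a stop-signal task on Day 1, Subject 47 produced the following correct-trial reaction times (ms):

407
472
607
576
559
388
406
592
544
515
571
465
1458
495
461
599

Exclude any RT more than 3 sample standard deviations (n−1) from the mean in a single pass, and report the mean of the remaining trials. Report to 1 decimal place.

510.5 ms

n = 16, ΣRT = 9115, M = 569.688
Σ(x−M)² = 919819.44; s = √(919819.44/15) = 247.631
Cutoffs: 569.688 ± 3·247.631 → [-173.2, 1312.6]
Outside: 1458 → excluded.
Retained (n=15): Σ = 7657, mean = 7657/15 = 510.467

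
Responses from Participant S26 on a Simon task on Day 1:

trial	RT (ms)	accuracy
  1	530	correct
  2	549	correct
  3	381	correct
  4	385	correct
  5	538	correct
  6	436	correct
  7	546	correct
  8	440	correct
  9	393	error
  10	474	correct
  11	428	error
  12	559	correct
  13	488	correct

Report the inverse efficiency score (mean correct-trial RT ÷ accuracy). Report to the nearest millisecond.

572 ms

Correct trials (n=11): 530, 549, 381, 385, 538, 436, 546, 440, 474, 559, 488
Mean correct RT = 5326/11 = 484.1818 ms
Proportion correct = 11/13
IES = 484.1818 / (11/13) = 572.215 ms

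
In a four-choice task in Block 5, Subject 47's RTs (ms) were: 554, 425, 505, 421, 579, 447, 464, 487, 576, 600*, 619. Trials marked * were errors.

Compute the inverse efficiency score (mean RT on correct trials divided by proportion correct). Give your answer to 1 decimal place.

Correct trials (n=10): 554, 425, 505, 421, 579, 447, 464, 487, 576, 619
Mean correct RT = 5077/10 = 507.7000 ms
Proportion correct = 10/11
IES = 507.7000 / (10/11) = 558.470 ms

558.5 ms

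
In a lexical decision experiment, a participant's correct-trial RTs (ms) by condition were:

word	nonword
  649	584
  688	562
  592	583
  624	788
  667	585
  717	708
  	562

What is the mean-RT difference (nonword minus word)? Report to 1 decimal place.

-31.6 ms

M(word) = 3937/6 = 656.167
M(nonword) = 4372/7 = 624.571
Difference = 624.571 − 656.167 = -31.595 ms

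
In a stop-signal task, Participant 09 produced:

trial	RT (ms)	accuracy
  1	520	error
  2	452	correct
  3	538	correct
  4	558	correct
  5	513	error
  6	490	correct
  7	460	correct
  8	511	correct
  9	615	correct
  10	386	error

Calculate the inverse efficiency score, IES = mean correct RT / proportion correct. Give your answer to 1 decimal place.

Correct trials (n=7): 452, 538, 558, 490, 460, 511, 615
Mean correct RT = 3624/7 = 517.7143 ms
Proportion correct = 7/10
IES = 517.7143 / (7/10) = 739.592 ms

739.6 ms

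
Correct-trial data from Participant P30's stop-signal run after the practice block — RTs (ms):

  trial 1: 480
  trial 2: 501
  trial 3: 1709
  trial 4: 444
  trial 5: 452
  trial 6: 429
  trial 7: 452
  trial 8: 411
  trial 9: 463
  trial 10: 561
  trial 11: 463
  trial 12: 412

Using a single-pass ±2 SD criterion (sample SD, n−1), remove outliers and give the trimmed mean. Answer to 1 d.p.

460.7 ms

n = 12, ΣRT = 6777, M = 564.750
Σ(x−M)² = 1446680.25; s = √(1446680.25/11) = 362.652
Cutoffs: 564.750 ± 2·362.652 → [-160.6, 1290.1]
Outside: 1709 → excluded.
Retained (n=11): Σ = 5068, mean = 5068/11 = 460.727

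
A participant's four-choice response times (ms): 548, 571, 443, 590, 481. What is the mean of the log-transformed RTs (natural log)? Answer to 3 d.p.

ln(RT): 6.3063, 6.3474, 6.0936, 6.3801, 6.1759
Σ ln(RT) = 31.3032
Mean = 31.3032/5 = 6.26064

6.261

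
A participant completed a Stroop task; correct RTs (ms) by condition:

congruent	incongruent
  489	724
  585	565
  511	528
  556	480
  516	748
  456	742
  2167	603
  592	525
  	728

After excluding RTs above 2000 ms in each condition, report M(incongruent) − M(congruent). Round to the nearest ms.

congruent: exclude 2167
M(congruent) = 3705/7 = 529.286
M(incongruent) = 5643/9 = 627.000
Difference = 627.000 − 529.286 = 97.714 ms

98 ms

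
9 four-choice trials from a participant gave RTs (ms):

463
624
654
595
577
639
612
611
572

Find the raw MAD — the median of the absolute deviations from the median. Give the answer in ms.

28 ms

Sorted: 463, 572, 577, 595, 611, 612, 624, 639, 654 → median = 611
|x − 611|: 148, 13, 43, 16, 34, 28, 1, 0, 39
Sorted deviations: 0, 1, 13, 16, 28, 34, 39, 43, 148 → MAD = 28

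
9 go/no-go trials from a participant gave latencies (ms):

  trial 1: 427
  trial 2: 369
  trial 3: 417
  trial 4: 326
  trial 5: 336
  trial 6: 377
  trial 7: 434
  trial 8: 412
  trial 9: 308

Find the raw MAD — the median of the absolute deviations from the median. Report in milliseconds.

Sorted: 308, 326, 336, 369, 377, 412, 417, 427, 434 → median = 377
|x − 377|: 50, 8, 40, 51, 41, 0, 57, 35, 69
Sorted deviations: 0, 8, 35, 40, 41, 50, 51, 57, 69 → MAD = 41

41 ms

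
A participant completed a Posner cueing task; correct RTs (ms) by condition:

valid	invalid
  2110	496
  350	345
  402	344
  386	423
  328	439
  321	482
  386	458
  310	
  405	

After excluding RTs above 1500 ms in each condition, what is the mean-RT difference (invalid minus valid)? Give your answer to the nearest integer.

66 ms

valid: exclude 2110
M(valid) = 2888/8 = 361.000
M(invalid) = 2987/7 = 426.714
Difference = 426.714 − 361.000 = 65.714 ms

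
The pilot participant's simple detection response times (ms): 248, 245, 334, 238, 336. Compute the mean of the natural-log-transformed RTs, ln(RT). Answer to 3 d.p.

ln(RT): 5.5134, 5.5013, 5.8111, 5.4723, 5.8171
Σ ln(RT) = 28.1152
Mean = 28.1152/5 = 5.62304

5.623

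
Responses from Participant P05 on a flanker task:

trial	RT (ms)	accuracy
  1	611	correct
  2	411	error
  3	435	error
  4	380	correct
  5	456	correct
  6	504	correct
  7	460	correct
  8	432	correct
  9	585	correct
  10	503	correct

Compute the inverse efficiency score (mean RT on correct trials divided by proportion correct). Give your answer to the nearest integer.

Correct trials (n=8): 611, 380, 456, 504, 460, 432, 585, 503
Mean correct RT = 3931/8 = 491.3750 ms
Proportion correct = 8/10
IES = 491.3750 / (8/10) = 614.219 ms

614 ms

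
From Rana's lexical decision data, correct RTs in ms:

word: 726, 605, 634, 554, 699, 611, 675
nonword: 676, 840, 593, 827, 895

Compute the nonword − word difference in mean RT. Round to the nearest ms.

M(word) = 4504/7 = 643.429
M(nonword) = 3831/5 = 766.200
Difference = 766.200 − 643.429 = 122.771 ms

123 ms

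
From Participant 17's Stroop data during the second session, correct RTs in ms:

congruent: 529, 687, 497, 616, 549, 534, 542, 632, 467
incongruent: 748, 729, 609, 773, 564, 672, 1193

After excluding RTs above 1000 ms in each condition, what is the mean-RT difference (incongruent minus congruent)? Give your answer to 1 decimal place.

incongruent: exclude 1193
M(congruent) = 5053/9 = 561.444
M(incongruent) = 4095/6 = 682.500
Difference = 682.500 − 561.444 = 121.056 ms

121.1 ms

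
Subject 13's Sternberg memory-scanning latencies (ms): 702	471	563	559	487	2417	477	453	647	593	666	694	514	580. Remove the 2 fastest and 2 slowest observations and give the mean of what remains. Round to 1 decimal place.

Sorted: 453, 471, 477, 487, 514, 559, 563, 580, 593, 647, 666, 694, 702, 2417
Drop lowest 2 (453, 471) and highest 2 (702, 2417)
Remaining (n=10): Σ = 5780, mean = 5780/10 = 578.000

578.0 ms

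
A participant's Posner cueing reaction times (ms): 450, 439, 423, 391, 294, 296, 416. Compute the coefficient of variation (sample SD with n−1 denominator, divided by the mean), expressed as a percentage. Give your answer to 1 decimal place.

16.9%

n = 7, Σ = 2709, M = 387.0000
Σ(x−M)² = 25756.000; s = √(25756.000/6) = 65.5184
CV = 65.5184 / 387.0000 = 0.16930 = 16.930%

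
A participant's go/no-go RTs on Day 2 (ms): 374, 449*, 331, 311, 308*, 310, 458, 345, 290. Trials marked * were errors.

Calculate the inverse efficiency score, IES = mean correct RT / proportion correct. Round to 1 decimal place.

Correct trials (n=7): 374, 331, 311, 310, 458, 345, 290
Mean correct RT = 2419/7 = 345.5714 ms
Proportion correct = 7/9
IES = 345.5714 / (7/9) = 444.306 ms

444.3 ms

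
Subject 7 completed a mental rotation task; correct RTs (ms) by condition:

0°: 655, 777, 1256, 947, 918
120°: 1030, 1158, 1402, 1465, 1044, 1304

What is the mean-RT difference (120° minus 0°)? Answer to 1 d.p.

M(0°) = 4553/5 = 910.600
M(120°) = 7403/6 = 1233.833
Difference = 1233.833 − 910.600 = 323.233 ms

323.2 ms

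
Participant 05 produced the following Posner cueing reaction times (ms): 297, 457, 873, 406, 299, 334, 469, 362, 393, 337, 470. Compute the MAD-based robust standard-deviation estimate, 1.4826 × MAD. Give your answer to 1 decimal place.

Sorted: 297, 299, 334, 337, 362, 393, 406, 457, 469, 470, 873 → median = 393
|x − 393| sorted: 0, 13, 31, 56, 59, 64, 76, 77, 94, 96, 480 → MAD = 64
Robust SD ≈ 1.4826 × 64 = 94.886

94.9 ms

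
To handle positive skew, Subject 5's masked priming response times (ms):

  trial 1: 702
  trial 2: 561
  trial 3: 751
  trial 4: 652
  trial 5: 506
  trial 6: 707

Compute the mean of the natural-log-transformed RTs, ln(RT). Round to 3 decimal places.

6.462

ln(RT): 6.5539, 6.3297, 6.6214, 6.4800, 6.2265, 6.5610
Σ ln(RT) = 38.7727
Mean = 38.7727/6 = 6.46211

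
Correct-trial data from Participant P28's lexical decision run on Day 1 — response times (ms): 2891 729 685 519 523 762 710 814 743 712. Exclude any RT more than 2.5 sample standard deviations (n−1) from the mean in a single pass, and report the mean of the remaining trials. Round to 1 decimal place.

n = 10, ΣRT = 9088, M = 908.800
Σ(x−M)² = 4448595.60; s = √(4448595.60/9) = 703.056
Cutoffs: 908.800 ± 2.5·703.056 → [-848.8, 2666.4]
Outside: 2891 → excluded.
Retained (n=9): Σ = 6197, mean = 6197/9 = 688.556

688.6 ms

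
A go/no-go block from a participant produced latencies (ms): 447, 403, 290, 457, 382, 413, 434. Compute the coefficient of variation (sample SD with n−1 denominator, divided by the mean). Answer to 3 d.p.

0.140

n = 7, Σ = 2826, M = 403.7143
Σ(x−M)² = 19119.429; s = √(19119.429/6) = 56.4497
CV = 56.4497 / 403.7143 = 0.13983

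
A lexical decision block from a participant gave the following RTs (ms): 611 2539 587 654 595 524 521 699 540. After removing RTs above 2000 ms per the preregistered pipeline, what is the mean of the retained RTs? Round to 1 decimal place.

Excluded: 2539
Retained (n=8): Σ = 4731
Mean = 4731/8 = 591.3750

591.4 ms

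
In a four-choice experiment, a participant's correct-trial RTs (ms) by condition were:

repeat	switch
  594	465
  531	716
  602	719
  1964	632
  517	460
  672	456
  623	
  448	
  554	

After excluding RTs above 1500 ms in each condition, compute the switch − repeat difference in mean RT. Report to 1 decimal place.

repeat: exclude 1964
M(repeat) = 4541/8 = 567.625
M(switch) = 3448/6 = 574.667
Difference = 574.667 − 567.625 = 7.042 ms

7.0 ms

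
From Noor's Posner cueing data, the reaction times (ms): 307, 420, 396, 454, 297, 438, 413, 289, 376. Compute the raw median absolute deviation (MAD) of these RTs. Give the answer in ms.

Sorted: 289, 297, 307, 376, 396, 413, 420, 438, 454 → median = 396
|x − 396|: 89, 24, 0, 58, 99, 42, 17, 107, 20
Sorted deviations: 0, 17, 20, 24, 42, 58, 89, 99, 107 → MAD = 42

42 ms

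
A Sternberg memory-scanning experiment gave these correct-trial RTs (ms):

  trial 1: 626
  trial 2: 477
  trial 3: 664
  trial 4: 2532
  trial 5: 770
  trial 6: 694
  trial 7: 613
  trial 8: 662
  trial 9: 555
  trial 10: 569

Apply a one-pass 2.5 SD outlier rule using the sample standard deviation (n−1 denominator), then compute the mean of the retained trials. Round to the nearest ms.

626 ms

n = 10, ΣRT = 8162, M = 816.200
Σ(x−M)² = 3329835.60; s = √(3329835.60/9) = 608.261
Cutoffs: 816.200 ± 2.5·608.261 → [-704.5, 2336.9]
Outside: 2532 → excluded.
Retained (n=9): Σ = 5630, mean = 5630/9 = 625.556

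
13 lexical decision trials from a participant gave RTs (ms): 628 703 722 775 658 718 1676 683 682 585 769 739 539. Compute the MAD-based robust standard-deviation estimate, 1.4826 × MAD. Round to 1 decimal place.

66.7 ms

Sorted: 539, 585, 628, 658, 682, 683, 703, 718, 722, 739, 769, 775, 1676 → median = 703
|x − 703| sorted: 0, 15, 19, 20, 21, 36, 45, 66, 72, 75, 118, 164, 973 → MAD = 45
Robust SD ≈ 1.4826 × 45 = 66.717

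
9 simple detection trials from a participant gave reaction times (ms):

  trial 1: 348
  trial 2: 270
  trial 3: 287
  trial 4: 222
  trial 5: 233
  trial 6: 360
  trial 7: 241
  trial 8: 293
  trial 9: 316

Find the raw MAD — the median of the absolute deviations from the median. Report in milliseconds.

Sorted: 222, 233, 241, 270, 287, 293, 316, 348, 360 → median = 287
|x − 287|: 61, 17, 0, 65, 54, 73, 46, 6, 29
Sorted deviations: 0, 6, 17, 29, 46, 54, 61, 65, 73 → MAD = 46

46 ms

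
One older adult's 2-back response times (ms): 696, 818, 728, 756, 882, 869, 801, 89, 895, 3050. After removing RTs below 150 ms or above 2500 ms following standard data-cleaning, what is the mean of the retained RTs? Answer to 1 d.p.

Excluded: 89, 3050
Retained (n=8): Σ = 6445
Mean = 6445/8 = 805.6250

805.6 ms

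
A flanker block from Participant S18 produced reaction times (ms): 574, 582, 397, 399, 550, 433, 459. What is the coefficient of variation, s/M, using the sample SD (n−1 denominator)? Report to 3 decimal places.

n = 7, Σ = 3394, M = 484.8571
Σ(x−M)² = 40074.857; s = √(40074.857/6) = 81.7260
CV = 81.7260 / 484.8571 = 0.16856

0.169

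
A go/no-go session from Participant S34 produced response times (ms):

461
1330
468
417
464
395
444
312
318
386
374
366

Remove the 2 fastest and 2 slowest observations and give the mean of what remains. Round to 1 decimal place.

413.4 ms

Sorted: 312, 318, 366, 374, 386, 395, 417, 444, 461, 464, 468, 1330
Drop lowest 2 (312, 318) and highest 2 (468, 1330)
Remaining (n=8): Σ = 3307, mean = 3307/8 = 413.375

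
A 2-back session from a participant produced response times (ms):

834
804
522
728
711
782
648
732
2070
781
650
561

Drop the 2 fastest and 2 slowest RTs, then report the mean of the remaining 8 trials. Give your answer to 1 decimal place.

Sorted: 522, 561, 648, 650, 711, 728, 732, 781, 782, 804, 834, 2070
Drop lowest 2 (522, 561) and highest 2 (834, 2070)
Remaining (n=8): Σ = 5836, mean = 5836/8 = 729.500

729.5 ms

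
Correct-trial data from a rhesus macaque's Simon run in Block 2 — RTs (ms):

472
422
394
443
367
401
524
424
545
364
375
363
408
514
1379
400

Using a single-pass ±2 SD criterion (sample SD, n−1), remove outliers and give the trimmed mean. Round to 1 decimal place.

427.7 ms

n = 16, ΣRT = 7795, M = 487.188
Σ(x−M)² = 898784.44; s = √(898784.44/15) = 244.784
Cutoffs: 487.188 ± 2·244.784 → [-2.4, 976.8]
Outside: 1379 → excluded.
Retained (n=15): Σ = 6416, mean = 6416/15 = 427.733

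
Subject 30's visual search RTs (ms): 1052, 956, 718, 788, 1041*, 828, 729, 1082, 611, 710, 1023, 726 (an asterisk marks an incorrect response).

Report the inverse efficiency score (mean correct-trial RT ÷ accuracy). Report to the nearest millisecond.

915 ms

Correct trials (n=11): 1052, 956, 718, 788, 828, 729, 1082, 611, 710, 1023, 726
Mean correct RT = 9223/11 = 838.4545 ms
Proportion correct = 11/12
IES = 838.4545 / (11/12) = 914.678 ms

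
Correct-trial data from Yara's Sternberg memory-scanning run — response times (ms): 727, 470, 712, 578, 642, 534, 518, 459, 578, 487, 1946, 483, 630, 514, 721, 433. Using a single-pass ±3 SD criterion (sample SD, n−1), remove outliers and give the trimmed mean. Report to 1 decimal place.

565.7 ms

n = 16, ΣRT = 10432, M = 652.000
Σ(x−M)² = 1925002.00; s = √(1925002.00/15) = 358.237
Cutoffs: 652.000 ± 3·358.237 → [-422.7, 1726.7]
Outside: 1946 → excluded.
Retained (n=15): Σ = 8486, mean = 8486/15 = 565.733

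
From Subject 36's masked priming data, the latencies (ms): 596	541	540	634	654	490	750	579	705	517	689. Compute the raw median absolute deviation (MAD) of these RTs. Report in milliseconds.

58 ms

Sorted: 490, 517, 540, 541, 579, 596, 634, 654, 689, 705, 750 → median = 596
|x − 596|: 0, 55, 56, 38, 58, 106, 154, 17, 109, 79, 93
Sorted deviations: 0, 17, 38, 55, 56, 58, 79, 93, 106, 109, 154 → MAD = 58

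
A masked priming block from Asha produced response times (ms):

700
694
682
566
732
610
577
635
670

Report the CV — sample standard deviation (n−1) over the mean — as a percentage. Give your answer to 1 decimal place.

8.9%

n = 9, Σ = 5866, M = 651.7778
Σ(x−M)² = 26765.556; s = √(26765.556/8) = 57.8420
CV = 57.8420 / 651.7778 = 0.08874 = 8.874%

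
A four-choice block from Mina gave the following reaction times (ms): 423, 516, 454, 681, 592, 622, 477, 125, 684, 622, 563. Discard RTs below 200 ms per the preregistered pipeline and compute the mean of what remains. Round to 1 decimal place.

Excluded: 125
Retained (n=10): Σ = 5634
Mean = 5634/10 = 563.4000

563.4 ms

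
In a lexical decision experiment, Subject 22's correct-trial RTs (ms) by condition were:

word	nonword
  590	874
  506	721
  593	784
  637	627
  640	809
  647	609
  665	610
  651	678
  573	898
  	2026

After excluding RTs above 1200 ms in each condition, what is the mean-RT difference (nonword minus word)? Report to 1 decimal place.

nonword: exclude 2026
M(word) = 5502/9 = 611.333
M(nonword) = 6610/9 = 734.444
Difference = 734.444 − 611.333 = 123.111 ms

123.1 ms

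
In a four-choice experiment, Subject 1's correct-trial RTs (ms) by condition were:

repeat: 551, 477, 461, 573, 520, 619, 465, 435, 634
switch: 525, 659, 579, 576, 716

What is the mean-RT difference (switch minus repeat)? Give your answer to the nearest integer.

85 ms

M(repeat) = 4735/9 = 526.111
M(switch) = 3055/5 = 611.000
Difference = 611.000 − 526.111 = 84.889 ms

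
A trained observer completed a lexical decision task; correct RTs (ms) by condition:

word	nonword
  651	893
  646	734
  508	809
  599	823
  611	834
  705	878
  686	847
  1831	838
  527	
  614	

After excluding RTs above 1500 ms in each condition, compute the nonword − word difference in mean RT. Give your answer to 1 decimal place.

215.7 ms

word: exclude 1831
M(word) = 5547/9 = 616.333
M(nonword) = 6656/8 = 832.000
Difference = 832.000 − 616.333 = 215.667 ms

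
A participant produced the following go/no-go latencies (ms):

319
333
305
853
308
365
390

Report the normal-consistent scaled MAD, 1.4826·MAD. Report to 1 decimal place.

41.5 ms

Sorted: 305, 308, 319, 333, 365, 390, 853 → median = 333
|x − 333| sorted: 0, 14, 25, 28, 32, 57, 520 → MAD = 28
Robust SD ≈ 1.4826 × 28 = 41.513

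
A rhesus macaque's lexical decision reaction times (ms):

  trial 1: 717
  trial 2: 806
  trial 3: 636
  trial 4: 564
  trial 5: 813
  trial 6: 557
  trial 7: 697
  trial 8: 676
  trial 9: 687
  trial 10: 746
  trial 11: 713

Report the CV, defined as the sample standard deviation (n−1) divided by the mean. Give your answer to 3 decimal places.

n = 11, Σ = 7612, M = 692.0000
Σ(x−M)² = 69670.000; s = √(69670.000/10) = 83.4686
CV = 83.4686 / 692.0000 = 0.12062

0.121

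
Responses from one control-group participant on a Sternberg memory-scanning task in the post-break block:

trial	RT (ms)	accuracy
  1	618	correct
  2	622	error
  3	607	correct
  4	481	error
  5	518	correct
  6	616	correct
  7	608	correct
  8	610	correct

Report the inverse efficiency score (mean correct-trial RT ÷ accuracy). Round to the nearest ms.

Correct trials (n=6): 618, 607, 518, 616, 608, 610
Mean correct RT = 3577/6 = 596.1667 ms
Proportion correct = 6/8
IES = 596.1667 / (6/8) = 794.889 ms

795 ms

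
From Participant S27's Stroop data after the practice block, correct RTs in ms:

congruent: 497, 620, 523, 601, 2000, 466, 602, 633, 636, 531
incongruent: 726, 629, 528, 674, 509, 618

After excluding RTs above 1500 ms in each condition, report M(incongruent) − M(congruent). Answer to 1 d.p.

46.3 ms

congruent: exclude 2000
M(congruent) = 5109/9 = 567.667
M(incongruent) = 3684/6 = 614.000
Difference = 614.000 − 567.667 = 46.333 ms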